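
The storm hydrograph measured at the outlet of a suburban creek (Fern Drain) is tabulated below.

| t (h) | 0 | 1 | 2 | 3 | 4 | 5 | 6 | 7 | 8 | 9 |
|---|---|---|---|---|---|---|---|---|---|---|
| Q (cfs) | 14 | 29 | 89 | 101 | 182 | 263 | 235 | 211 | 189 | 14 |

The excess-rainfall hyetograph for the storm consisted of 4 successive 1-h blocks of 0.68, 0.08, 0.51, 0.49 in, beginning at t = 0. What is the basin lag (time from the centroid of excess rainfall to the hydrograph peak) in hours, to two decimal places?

Centroid of excess rainfall: t_c = Σ P_i·t̄_i / ΣP_i = 1.9602 h (block centres at 0.5, 1.5, 2.5, 3.5 h).
Hydrograph peak occurs at t = 5 h, so basin lag t_L = 5 − 1.9602 = 3.04 h.

t_L ≈ 3.04 h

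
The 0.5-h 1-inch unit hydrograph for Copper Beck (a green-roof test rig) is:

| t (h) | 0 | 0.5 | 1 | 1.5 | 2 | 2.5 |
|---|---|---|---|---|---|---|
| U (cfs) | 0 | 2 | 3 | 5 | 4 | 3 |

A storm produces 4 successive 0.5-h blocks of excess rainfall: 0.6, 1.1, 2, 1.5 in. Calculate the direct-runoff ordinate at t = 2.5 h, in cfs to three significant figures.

By discrete convolution, Q_j = Σ (P_i / 1 in) · U_{j−i}.
At t = 2.5 h (j=5): Q = (0.6/1)·3 + (1.1/1)·4 + (2/1)·5 + (1.5/1)·3 = 20.7 cfs.

Q ≈ 20.7 cfs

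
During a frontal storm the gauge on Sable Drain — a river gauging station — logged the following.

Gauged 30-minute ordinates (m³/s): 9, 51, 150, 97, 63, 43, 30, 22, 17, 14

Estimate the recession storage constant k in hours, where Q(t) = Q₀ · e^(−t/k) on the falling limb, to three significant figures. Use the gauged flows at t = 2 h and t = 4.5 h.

On the falling limb, Q drops from 63 to 14 m³/s between t = 2 h and t = 4.5 h (Δt = 2.5 h).
k = −Δt / ln(Q₂/Q₁) = −2.5 / ln(14/63) = 1.66 h.

k ≈ 1.66 h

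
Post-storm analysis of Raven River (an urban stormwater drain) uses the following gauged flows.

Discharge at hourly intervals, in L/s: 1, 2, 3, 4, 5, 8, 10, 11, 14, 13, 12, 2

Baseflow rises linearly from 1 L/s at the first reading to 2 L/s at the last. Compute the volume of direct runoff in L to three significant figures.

V ≈ 2.41 × 10^5 L

Direct-runoff ordinates (Q − Q_b): 0.00, 0.91, 1.82, 2.73, 3.64, 6.55, 8.45, 9.36, 12.27, 11.18, 10.09, 0.00 L/s.
ΣQ_DR = 67.00 L/s.
With Δt = 1 h = 3600 s, V = ΣQ_DR · Δt = 67.00 × 3600 = 2.41 × 10^5 L.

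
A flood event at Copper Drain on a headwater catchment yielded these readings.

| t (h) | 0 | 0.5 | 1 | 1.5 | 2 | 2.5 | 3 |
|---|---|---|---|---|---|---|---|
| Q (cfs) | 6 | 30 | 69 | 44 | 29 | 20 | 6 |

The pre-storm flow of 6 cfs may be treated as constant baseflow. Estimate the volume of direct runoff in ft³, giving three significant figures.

V ≈ 2.92 × 10^5 ft³

Direct-runoff ordinates (Q − Q_b): 0.0, 24.0, 63.0, 38.0, 23.0, 14.0, 0.0 cfs.
ΣQ_DR = 162.0 cfs.
With Δt = 0.5 h = 1800 s, V = ΣQ_DR · Δt = 162.0 × 1800 = 2.92 × 10^5 ft³.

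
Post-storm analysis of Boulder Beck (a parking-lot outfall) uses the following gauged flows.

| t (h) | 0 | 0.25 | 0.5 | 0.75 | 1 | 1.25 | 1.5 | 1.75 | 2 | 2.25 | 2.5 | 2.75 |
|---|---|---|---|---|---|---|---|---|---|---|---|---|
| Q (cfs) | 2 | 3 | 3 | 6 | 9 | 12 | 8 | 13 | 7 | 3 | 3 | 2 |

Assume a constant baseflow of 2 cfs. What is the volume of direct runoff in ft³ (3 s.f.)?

Direct-runoff ordinates (Q − Q_b): 0.0, 1.0, 1.0, 4.0, 7.0, 10.0, 6.0, 11.0, 5.0, 1.0, 1.0, 0.0 cfs.
ΣQ_DR = 47.00 cfs.
With Δt = 0.25 h = 900 s, V = ΣQ_DR · Δt = 47.00 × 900 = 42300 ft³.

V ≈ 42300 ft³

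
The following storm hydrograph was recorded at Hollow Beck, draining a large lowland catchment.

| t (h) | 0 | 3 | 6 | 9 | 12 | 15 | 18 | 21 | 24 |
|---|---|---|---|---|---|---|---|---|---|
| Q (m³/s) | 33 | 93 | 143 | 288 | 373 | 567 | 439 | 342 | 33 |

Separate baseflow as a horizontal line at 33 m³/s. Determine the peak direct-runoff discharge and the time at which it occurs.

Q_p = 534.0 m³/s at t = 15 h

Subtracting baseflow gives direct-runoff ordinates: 0.0, 60.0, 110.0, 255.0, 340.0, 534.0, 406.0, 309.0, 0.0 m³/s.
The maximum is 534.0 m³/s, occurring at the reading for t = 15 h.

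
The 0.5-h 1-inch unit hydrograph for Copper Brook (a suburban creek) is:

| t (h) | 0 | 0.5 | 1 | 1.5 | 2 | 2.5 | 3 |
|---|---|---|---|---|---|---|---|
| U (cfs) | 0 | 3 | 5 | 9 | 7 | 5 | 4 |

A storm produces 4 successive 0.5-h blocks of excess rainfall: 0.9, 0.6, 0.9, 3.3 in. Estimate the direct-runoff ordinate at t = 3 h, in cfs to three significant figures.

By discrete convolution, Q_j = Σ (P_i / 1 in) · U_{j−i}.
At t = 3 h (j=6): Q = (0.9/1)·4 + (0.6/1)·5 + (0.9/1)·7 + (3.3/1)·9 = 42.6 cfs.

Q ≈ 42.6 cfs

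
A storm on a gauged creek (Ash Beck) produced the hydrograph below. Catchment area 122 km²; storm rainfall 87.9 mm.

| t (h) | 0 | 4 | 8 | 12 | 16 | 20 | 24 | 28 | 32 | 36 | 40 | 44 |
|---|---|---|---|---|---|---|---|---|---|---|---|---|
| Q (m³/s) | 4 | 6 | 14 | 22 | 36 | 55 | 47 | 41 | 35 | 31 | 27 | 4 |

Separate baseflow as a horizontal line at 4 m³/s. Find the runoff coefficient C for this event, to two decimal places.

ΣQ_DR = 274.0 m³/s; V = ΣQ_DR·Δt = 3.946 × 10^6 m³.
Runoff depth d = V / A = 32.34 mm.
C = d / P = 32.34 / 87.9 = 0.37.

C ≈ 0.37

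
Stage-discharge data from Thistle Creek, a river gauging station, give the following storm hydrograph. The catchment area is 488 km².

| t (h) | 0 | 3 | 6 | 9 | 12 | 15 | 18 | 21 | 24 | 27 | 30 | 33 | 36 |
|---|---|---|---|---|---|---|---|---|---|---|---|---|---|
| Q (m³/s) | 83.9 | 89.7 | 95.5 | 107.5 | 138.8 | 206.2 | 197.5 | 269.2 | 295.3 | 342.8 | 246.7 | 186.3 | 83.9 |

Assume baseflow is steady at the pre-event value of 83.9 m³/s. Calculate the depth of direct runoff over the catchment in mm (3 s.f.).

d ≈ 27.7 mm

Direct runoff: 0.0, 5.8, 11.6, 23.6, 54.9, 122.3, 113.6, 185.3, 211.4, 258.9, 162.8, 102.4, 0.0 m³/s; ΣQ_DR = 1253 m³/s.
V = ΣQ_DR · Δt = 1253 × 10800 s = 1.353 × 10^7 m³.
Over A = 488 km², depth = V / A = 27.7 mm.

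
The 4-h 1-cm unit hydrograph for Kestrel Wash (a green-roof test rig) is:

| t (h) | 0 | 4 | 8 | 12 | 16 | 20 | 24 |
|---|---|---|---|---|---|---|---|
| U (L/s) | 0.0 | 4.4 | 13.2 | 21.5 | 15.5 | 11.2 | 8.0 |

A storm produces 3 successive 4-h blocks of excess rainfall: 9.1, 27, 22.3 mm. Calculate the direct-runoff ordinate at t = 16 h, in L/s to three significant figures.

Q ≈ 102 L/s

By discrete convolution, Q_j = Σ (P_i / 10 mm) · U_{j−i}.
At t = 16 h (j=4): Q = (9.1/10)·15.5 + (27/10)·21.5 + (22.3/10)·13.2 = 102 L/s.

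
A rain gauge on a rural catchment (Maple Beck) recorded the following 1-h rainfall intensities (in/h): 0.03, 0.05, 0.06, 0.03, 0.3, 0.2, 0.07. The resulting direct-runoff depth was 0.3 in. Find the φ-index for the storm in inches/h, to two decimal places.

φ ≈ 0.10 in/h

Only the 2 blocks with intensity above φ contribute runoff: 0.3, 0.2 in/h.
Σ(I−φ)·Δt = d  ⇒  (0.3+0.2 − 2φ)·1 = 0.3
φ = (0.5000 − 0.3/1) / 2 = 0.10 in/h.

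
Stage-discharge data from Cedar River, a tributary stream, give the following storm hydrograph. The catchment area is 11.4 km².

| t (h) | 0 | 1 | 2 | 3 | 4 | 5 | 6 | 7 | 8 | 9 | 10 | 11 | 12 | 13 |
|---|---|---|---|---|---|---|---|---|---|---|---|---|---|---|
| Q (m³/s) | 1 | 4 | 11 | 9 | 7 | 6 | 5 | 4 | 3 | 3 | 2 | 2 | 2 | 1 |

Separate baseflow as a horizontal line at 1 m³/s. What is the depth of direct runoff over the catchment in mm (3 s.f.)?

Direct runoff: 0.0, 3.0, 10.0, 8.0, 6.0, 5.0, 4.0, 3.0, 2.0, 2.0, 1.0, 1.0, 1.0, 0.0 m³/s; ΣQ_DR = 46.00 m³/s.
V = ΣQ_DR · Δt = 46.00 × 3600 s = 1.656 × 10^5 m³.
Over A = 11.4 km², depth = V / A = 14.5 mm.

d ≈ 14.5 mm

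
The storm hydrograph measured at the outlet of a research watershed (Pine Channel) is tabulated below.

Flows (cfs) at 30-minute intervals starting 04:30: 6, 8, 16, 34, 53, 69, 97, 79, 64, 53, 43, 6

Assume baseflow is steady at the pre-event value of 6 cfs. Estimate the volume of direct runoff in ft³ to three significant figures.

Direct-runoff ordinates (Q − Q_b): 0.0, 2.0, 10.0, 28.0, 47.0, 63.0, 91.0, 73.0, 58.0, 47.0, 37.0, 0.0 cfs.
ΣQ_DR = 456.0 cfs.
With Δt = 0.5 h = 1800 s, V = ΣQ_DR · Δt = 456.0 × 1800 = 8.21 × 10^5 ft³.

V ≈ 8.21 × 10^5 ft³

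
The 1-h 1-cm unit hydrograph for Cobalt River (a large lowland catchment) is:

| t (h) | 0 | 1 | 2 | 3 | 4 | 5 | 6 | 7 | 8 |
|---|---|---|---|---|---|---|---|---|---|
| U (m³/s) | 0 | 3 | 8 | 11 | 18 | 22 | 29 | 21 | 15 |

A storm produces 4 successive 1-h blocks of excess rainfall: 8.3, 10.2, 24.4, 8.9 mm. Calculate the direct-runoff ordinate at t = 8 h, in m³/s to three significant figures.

Q ≈ 124 m³/s

By discrete convolution, Q_j = Σ (P_i / 10 mm) · U_{j−i}.
At t = 8 h (j=8): Q = (8.3/10)·15 + (10.2/10)·21 + (24.4/10)·29 + (8.9/10)·22 = 124 m³/s.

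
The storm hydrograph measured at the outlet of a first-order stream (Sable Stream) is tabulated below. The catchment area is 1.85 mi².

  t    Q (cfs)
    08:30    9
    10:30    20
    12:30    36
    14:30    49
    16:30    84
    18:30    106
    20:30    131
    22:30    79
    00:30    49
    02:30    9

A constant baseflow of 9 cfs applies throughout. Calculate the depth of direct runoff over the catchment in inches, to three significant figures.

Direct runoff: 0.0, 11.0, 27.0, 40.0, 75.0, 97.0, 122.0, 70.0, 40.0, 0.0 cfs; ΣQ_DR = 482.0 cfs.
V = ΣQ_DR · Δt = 482.0 × 7200 s = 3.470 × 10^6 ft³.
Over A = 1.85 mi², depth = V / A = 0.807 in.

d ≈ 0.807 in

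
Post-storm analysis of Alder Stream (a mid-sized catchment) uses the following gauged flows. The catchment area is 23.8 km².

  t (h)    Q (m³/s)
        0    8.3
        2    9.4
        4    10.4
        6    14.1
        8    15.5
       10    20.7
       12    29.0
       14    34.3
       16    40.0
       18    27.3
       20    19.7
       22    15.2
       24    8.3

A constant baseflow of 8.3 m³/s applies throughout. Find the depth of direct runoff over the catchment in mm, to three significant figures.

d ≈ 43.7 mm

Direct runoff: 0.0, 1.1, 2.1, 5.8, 7.2, 12.4, 20.7, 26.0, 31.7, 19.0, 11.4, 6.9, 0.0 m³/s; ΣQ_DR = 144.3 m³/s.
V = ΣQ_DR · Δt = 144.3 × 7200 s = 1.039 × 10^6 m³.
Over A = 23.8 km², depth = V / A = 43.7 mm.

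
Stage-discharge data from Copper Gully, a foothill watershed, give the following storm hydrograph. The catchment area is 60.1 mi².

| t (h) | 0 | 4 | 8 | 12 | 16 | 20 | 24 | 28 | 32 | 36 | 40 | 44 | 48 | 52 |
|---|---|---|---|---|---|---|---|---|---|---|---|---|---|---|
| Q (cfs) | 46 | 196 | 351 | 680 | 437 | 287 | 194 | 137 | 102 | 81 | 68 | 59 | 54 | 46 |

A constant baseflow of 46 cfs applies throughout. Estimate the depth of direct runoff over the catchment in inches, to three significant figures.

Direct runoff: 0.0, 150.0, 305.0, 634.0, 391.0, 241.0, 148.0, 91.0, 56.0, 35.0, 22.0, 13.0, 8.0, 0.0 cfs; ΣQ_DR = 2094 cfs.
V = ΣQ_DR · Δt = 2094 × 14400 s = 3.015 × 10^7 ft³.
Over A = 60.1 mi², depth = V / A = 0.216 in.

d ≈ 0.216 in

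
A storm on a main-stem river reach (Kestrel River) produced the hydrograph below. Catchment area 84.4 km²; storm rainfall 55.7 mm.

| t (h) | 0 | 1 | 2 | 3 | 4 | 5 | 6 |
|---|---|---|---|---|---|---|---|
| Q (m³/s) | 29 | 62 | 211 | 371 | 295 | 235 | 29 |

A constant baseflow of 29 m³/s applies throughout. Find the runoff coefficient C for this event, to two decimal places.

C ≈ 0.79

ΣQ_DR = 1029 m³/s; V = ΣQ_DR·Δt = 3.704 × 10^6 m³.
Runoff depth d = V / A = 43.89 mm.
C = d / P = 43.89 / 55.7 = 0.79.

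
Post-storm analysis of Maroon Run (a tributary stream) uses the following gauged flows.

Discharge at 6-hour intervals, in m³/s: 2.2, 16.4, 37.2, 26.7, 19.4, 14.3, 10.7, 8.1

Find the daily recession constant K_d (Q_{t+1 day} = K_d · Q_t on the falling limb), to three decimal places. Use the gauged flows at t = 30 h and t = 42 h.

K_d ≈ 0.321

Between t = 30 h and t = 42 h the flow falls from 14.3 to 8.1 m³/s over 2×6 h = 12 h.
Per-interval ratio K = (8.1/14.3)^(1/2) = 0.7526; K_d = K^(24/6) = 0.321.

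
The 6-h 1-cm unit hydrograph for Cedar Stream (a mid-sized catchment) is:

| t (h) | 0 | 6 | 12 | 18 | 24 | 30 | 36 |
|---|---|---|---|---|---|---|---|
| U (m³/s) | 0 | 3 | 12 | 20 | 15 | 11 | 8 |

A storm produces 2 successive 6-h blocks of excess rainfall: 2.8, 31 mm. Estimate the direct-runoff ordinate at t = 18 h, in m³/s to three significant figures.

By discrete convolution, Q_j = Σ (P_i / 10 mm) · U_{j−i}.
At t = 18 h (j=3): Q = (2.8/10)·20 + (31/10)·12 = 42.8 m³/s.

Q ≈ 42.8 m³/s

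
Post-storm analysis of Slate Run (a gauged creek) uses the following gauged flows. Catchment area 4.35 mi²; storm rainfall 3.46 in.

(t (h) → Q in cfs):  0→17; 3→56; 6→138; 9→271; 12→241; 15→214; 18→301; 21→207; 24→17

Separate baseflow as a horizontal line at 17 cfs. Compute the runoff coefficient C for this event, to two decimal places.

C ≈ 0.40

ΣQ_DR = 1309 cfs; V = ΣQ_DR·Δt = 1.414 × 10^7 ft³.
Runoff depth d = V / A = 1.399 in.
C = d / P = 1.399 / 3.46 = 0.40.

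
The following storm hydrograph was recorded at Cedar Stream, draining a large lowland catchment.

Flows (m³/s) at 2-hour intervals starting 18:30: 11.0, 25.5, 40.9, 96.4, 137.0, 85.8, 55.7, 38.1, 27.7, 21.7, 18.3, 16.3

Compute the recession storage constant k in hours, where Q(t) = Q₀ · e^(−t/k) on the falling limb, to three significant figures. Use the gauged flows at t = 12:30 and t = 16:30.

k ≈ 14.0 h

On the falling limb, Q drops from 21.7 to 16.3 m³/s between t = 12:30 and t = 16:30 (Δt = 4 h).
k = −Δt / ln(Q₂/Q₁) = −4 / ln(16.3/21.7) = 14.0 h.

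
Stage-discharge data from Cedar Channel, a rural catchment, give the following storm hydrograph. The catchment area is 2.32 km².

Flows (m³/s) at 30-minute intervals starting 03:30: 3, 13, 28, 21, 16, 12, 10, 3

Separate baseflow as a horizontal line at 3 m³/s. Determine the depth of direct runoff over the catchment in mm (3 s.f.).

Direct runoff: 0.0, 10.0, 25.0, 18.0, 13.0, 9.0, 7.0, 0.0 m³/s; ΣQ_DR = 82.00 m³/s.
V = ΣQ_DR · Δt = 82.00 × 1800 s = 1.476 × 10^5 m³.
Over A = 2.32 km², depth = V / A = 63.6 mm.

d ≈ 63.6 mm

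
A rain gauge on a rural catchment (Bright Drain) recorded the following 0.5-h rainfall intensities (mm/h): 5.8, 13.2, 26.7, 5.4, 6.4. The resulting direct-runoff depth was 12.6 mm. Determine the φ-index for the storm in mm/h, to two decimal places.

Only the 2 blocks with intensity above φ contribute runoff: 13.2, 26.7 mm/h.
Σ(I−φ)·Δt = d  ⇒  (13.2+26.7 − 2φ)·0.5 = 12.6
φ = (39.90 − 12.6/0.5) / 2 = 7.35 mm/h.

φ ≈ 7.35 mm/h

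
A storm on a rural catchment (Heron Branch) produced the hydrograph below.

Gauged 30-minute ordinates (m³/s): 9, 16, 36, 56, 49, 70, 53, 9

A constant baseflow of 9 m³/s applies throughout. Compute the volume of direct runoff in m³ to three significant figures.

Direct-runoff ordinates (Q − Q_b): 0.0, 7.0, 27.0, 47.0, 40.0, 61.0, 44.0, 0.0 m³/s.
ΣQ_DR = 226.0 m³/s.
With Δt = 0.5 h = 1800 s, V = ΣQ_DR · Δt = 226.0 × 1800 = 4.07 × 10^5 m³.

V ≈ 4.07 × 10^5 m³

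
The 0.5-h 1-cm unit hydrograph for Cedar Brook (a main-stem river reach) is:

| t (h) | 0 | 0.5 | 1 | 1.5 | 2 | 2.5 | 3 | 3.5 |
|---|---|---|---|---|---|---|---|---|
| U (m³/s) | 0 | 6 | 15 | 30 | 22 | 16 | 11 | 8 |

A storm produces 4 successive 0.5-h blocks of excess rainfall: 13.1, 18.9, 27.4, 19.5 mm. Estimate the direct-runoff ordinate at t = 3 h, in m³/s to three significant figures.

By discrete convolution, Q_j = Σ (P_i / 10 mm) · U_{j−i}.
At t = 3 h (j=6): Q = (13.1/10)·11 + (18.9/10)·16 + (27.4/10)·22 + (19.5/10)·30 = 163 m³/s.

Q ≈ 163 m³/s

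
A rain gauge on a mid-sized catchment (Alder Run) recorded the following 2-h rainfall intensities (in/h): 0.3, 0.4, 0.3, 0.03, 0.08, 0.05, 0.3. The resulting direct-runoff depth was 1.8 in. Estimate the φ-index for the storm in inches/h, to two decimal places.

Only the 4 blocks with intensity above φ contribute runoff: 0.3, 0.4, 0.3, 0.3 in/h.
Σ(I−φ)·Δt = d  ⇒  (0.3+0.4+0.3+0.3 − 4φ)·2 = 1.8
φ = (1.300 − 1.8/2) / 4 = 0.10 in/h.

φ ≈ 0.10 in/h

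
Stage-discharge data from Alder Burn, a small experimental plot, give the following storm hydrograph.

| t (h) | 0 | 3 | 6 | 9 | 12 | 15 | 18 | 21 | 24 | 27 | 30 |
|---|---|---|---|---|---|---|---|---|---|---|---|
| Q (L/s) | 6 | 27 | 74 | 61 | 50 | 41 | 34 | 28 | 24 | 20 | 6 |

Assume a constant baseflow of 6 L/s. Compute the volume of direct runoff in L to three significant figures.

Direct-runoff ordinates (Q − Q_b): 0.0, 21.0, 68.0, 55.0, 44.0, 35.0, 28.0, 22.0, 18.0, 14.0, 0.0 L/s.
ΣQ_DR = 305.0 L/s.
With Δt = 3 h = 10800 s, V = ΣQ_DR · Δt = 305.0 × 10800 = 3.29 × 10^6 L.

V ≈ 3.29 × 10^6 L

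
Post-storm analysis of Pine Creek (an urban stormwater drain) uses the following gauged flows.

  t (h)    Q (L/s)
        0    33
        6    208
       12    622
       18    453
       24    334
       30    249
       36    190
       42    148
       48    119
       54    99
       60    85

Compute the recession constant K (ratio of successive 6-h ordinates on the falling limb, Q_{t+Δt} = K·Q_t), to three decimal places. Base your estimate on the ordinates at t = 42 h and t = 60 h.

Using the recession-limb readings at t = 42 h and t = 60 h: Q falls from 148 to 85 L/s over 3 intervals.
K = (Q₂/Q₁)^(1/3) = (85/148)^(1/3) = 0.831.

K ≈ 0.831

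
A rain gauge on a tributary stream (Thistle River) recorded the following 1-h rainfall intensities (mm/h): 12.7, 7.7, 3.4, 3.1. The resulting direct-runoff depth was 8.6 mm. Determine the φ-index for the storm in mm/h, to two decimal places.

φ ≈ 5.90 mm/h

Only the 2 blocks with intensity above φ contribute runoff: 12.7, 7.7 mm/h.
Σ(I−φ)·Δt = d  ⇒  (12.7+7.7 − 2φ)·1 = 8.6
φ = (20.40 − 8.6/1) / 2 = 5.90 mm/h.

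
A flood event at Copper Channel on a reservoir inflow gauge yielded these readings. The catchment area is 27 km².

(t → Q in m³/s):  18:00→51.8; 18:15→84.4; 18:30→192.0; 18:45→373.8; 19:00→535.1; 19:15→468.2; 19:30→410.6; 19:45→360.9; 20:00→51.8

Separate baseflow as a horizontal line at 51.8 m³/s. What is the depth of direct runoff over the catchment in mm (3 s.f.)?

d ≈ 68.7 mm

Direct runoff: 0.0, 32.6, 140.2, 322.0, 483.3, 416.4, 358.8, 309.1, 0.0 m³/s; ΣQ_DR = 2062 m³/s.
V = ΣQ_DR · Δt = 2062 × 900 s = 1.856 × 10^6 m³.
Over A = 27 km², depth = V / A = 68.7 mm.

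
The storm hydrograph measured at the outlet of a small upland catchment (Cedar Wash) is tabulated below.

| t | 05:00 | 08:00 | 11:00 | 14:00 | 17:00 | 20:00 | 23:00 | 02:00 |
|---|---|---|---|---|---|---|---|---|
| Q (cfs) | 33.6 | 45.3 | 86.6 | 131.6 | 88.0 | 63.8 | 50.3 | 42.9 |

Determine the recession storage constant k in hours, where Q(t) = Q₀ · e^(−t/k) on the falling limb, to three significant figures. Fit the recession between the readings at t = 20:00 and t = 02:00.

k ≈ 15.1 h

On the falling limb, Q drops from 63.8 to 42.9 cfs between t = 20:00 and t = 02:00 (Δt = 6 h).
k = −Δt / ln(Q₂/Q₁) = −6 / ln(42.9/63.8) = 15.1 h.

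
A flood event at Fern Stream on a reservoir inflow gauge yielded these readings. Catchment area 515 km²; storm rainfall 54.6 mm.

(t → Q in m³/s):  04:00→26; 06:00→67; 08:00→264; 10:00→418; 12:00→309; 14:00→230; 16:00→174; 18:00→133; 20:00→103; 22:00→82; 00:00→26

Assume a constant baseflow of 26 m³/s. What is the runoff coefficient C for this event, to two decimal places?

ΣQ_DR = 1546 m³/s; V = ΣQ_DR·Δt = 1.113 × 10^7 m³.
Runoff depth d = V / A = 21.61 mm.
C = d / P = 21.61 / 54.6 = 0.40.

C ≈ 0.40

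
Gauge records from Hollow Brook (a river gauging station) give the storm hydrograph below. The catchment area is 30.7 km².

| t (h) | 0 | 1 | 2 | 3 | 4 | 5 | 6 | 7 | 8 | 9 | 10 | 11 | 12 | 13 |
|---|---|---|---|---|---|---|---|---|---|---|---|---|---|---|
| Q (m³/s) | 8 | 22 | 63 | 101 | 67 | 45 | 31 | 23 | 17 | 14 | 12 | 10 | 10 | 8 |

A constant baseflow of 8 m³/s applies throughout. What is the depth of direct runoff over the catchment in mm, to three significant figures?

d ≈ 37.4 mm

Direct runoff: 0.0, 14.0, 55.0, 93.0, 59.0, 37.0, 23.0, 15.0, 9.0, 6.0, 4.0, 2.0, 2.0, 0.0 m³/s; ΣQ_DR = 319.0 m³/s.
V = ΣQ_DR · Δt = 319.0 × 3600 s = 1.148 × 10^6 m³.
Over A = 30.7 km², depth = V / A = 37.4 mm.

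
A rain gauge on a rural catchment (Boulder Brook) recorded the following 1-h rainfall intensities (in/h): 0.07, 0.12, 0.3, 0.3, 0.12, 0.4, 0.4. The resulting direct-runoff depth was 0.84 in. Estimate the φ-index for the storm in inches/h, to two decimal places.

φ ≈ 0.14 in/h

Only the 4 blocks with intensity above φ contribute runoff: 0.3, 0.3, 0.4, 0.4 in/h.
Σ(I−φ)·Δt = d  ⇒  (0.3+0.3+0.4+0.4 − 4φ)·1 = 0.84
φ = (1.400 − 0.84/1) / 4 = 0.14 in/h.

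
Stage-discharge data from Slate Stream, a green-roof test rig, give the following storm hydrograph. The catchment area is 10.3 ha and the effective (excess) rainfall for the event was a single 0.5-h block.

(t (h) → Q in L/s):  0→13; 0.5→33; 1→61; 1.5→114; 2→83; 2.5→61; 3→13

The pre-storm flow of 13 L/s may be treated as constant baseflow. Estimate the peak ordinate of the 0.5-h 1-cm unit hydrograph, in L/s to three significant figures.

Direct runoff: 0.0, 20.0, 48.0, 101.0, 70.0, 48.0, 0.0 L/s; ΣQ_DR = 287.0 L/s, peak = 101.0 L/s.
Runoff depth d = ΣQ_DR·Δt / A = 287.0 × 1800 / (10.3 ha) = 5.016 mm.
The 1-cm UH is the DRH scaled by (10 mm)/d, so U_p = 101.0 × 10/5.016 = 201 L/s.

U_p ≈ 201 L/s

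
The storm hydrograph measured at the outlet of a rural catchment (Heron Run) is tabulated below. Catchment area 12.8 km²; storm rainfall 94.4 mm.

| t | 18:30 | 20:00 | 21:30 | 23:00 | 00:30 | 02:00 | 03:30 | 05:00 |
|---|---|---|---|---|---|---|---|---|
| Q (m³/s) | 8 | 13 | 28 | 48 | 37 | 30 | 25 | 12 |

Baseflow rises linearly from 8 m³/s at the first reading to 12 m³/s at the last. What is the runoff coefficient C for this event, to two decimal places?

C ≈ 0.54

ΣQ_DR = 121.0 m³/s; V = ΣQ_DR·Δt = 6.534 × 10^5 m³.
Runoff depth d = V / A = 51.05 mm.
C = d / P = 51.05 / 94.4 = 0.54.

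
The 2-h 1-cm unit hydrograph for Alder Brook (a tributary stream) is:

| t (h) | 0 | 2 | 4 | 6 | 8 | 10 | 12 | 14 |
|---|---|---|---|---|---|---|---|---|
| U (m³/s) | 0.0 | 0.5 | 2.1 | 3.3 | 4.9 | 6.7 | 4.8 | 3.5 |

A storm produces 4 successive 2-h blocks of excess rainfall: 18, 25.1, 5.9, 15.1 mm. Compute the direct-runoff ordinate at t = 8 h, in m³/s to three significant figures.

Q ≈ 19.1 m³/s

By discrete convolution, Q_j = Σ (P_i / 10 mm) · U_{j−i}.
At t = 8 h (j=4): Q = (18/10)·4.9 + (25.1/10)·3.3 + (5.9/10)·2.1 + (15.1/10)·0.5 = 19.1 m³/s.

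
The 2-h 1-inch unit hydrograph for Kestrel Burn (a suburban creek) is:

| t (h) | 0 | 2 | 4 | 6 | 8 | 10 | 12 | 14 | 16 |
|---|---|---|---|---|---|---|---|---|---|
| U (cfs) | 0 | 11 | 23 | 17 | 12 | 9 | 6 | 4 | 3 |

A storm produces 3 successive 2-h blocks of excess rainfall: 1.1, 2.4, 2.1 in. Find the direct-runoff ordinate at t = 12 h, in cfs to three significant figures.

Q ≈ 53.4 cfs

By discrete convolution, Q_j = Σ (P_i / 1 in) · U_{j−i}.
At t = 12 h (j=6): Q = (1.1/1)·6 + (2.4/1)·9 + (2.1/1)·12 = 53.4 cfs.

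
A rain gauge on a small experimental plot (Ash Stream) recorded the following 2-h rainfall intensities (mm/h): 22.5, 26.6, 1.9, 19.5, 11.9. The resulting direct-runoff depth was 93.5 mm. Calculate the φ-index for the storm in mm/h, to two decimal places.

Only the 4 blocks with intensity above φ contribute runoff: 22.5, 26.6, 19.5, 11.9 mm/h.
Σ(I−φ)·Δt = d  ⇒  (22.5+26.6+19.5+11.9 − 4φ)·2 = 93.5
φ = (80.50 − 93.5/2) / 4 = 8.44 mm/h.

φ ≈ 8.44 mm/h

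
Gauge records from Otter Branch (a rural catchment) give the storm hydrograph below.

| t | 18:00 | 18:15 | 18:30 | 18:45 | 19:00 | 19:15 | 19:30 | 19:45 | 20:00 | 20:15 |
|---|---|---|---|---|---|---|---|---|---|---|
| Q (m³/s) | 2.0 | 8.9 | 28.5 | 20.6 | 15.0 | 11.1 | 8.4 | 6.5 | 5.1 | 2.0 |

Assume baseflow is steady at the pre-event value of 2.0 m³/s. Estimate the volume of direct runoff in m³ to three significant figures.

Direct-runoff ordinates (Q − Q_b): 0.0, 6.9, 26.5, 18.6, 13.0, 9.1, 6.4, 4.5, 3.1, 0.0 m³/s.
ΣQ_DR = 88.10 m³/s.
With Δt = 0.25 h = 900 s, V = ΣQ_DR · Δt = 88.10 × 900 = 79300 m³.

V ≈ 79300 m³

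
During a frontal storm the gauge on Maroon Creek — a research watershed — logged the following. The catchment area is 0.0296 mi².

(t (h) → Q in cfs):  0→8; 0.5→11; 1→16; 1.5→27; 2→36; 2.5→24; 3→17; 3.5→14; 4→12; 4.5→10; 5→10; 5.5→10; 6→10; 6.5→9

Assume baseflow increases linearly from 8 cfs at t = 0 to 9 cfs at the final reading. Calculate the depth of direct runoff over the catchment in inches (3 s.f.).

d ≈ 2.49 in

Direct runoff: 0.00, 2.92, 7.85, 18.77, 27.69, 15.62, 8.54, 5.46, 3.38, 1.31, 1.23, 1.15, 1.08, 0.00 cfs; ΣQ_DR = 95.00 cfs.
V = ΣQ_DR · Δt = 95.00 × 1800 s = 1.710 × 10^5 ft³.
Over A = 0.0296 mi², depth = V / A = 2.49 in.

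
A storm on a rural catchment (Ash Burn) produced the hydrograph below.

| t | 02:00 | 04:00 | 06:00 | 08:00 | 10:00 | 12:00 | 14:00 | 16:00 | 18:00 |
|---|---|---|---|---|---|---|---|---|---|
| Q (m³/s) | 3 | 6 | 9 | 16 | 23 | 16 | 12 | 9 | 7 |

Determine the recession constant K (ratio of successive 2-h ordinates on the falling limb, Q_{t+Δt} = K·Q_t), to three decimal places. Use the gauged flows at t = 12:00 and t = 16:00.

Using the recession-limb readings at t = 12:00 and t = 16:00: Q falls from 16 to 9 m³/s over 2 intervals.
K = (Q₂/Q₁)^(1/2) = (9/16)^(1/2) = 0.750.

K ≈ 0.750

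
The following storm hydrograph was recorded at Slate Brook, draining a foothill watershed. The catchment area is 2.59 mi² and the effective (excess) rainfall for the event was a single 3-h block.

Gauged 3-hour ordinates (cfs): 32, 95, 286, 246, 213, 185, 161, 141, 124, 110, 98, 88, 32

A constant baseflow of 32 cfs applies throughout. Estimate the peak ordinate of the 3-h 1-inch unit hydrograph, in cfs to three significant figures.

U_p ≈ 101 cfs

Direct runoff: 0.0, 63.0, 254.0, 214.0, 181.0, 153.0, 129.0, 109.0, 92.0, 78.0, 66.0, 56.0, 0.0 cfs; ΣQ_DR = 1395 cfs, peak = 254.0 cfs.
Runoff depth d = ΣQ_DR·Δt / A = 1395 × 10800 / (2.59 mi²) = 2.504 in.
The 1-inch UH is the DRH scaled by (1 in)/d, so U_p = 254.0 × 1/2.504 = 101 cfs.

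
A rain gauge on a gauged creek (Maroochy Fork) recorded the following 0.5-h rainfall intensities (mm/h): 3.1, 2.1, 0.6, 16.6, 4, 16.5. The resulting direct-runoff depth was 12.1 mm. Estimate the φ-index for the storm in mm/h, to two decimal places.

Only the 2 blocks with intensity above φ contribute runoff: 16.6, 16.5 mm/h.
Σ(I−φ)·Δt = d  ⇒  (16.6+16.5 − 2φ)·0.5 = 12.1
φ = (33.10 − 12.1/0.5) / 2 = 4.45 mm/h.

φ ≈ 4.45 mm/h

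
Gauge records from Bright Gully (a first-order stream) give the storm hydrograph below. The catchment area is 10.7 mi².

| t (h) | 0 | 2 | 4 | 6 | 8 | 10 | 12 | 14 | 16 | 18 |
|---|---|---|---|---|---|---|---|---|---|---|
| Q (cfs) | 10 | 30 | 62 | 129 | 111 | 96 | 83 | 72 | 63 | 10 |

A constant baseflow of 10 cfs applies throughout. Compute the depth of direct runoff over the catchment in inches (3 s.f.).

d ≈ 0.164 in

Direct runoff: 0.0, 20.0, 52.0, 119.0, 101.0, 86.0, 73.0, 62.0, 53.0, 0.0 cfs; ΣQ_DR = 566.0 cfs.
V = ΣQ_DR · Δt = 566.0 × 7200 s = 4.075 × 10^6 ft³.
Over A = 10.7 mi², depth = V / A = 0.164 in.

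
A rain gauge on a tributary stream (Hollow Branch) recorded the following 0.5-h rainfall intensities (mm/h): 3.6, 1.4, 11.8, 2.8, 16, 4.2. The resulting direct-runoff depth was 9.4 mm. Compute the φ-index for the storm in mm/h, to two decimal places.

φ ≈ 4.50 mm/h

Only the 2 blocks with intensity above φ contribute runoff: 11.8, 16 mm/h.
Σ(I−φ)·Δt = d  ⇒  (11.8+16 − 2φ)·0.5 = 9.4
φ = (27.80 − 9.4/0.5) / 2 = 4.50 mm/h.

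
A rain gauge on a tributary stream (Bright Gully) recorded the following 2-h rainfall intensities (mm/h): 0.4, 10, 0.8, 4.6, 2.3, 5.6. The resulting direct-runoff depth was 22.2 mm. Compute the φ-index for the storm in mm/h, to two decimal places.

φ ≈ 3.03 mm/h

Only the 3 blocks with intensity above φ contribute runoff: 10, 4.6, 5.6 mm/h.
Σ(I−φ)·Δt = d  ⇒  (10+4.6+5.6 − 3φ)·2 = 22.2
φ = (20.20 − 22.2/2) / 3 = 3.03 mm/h.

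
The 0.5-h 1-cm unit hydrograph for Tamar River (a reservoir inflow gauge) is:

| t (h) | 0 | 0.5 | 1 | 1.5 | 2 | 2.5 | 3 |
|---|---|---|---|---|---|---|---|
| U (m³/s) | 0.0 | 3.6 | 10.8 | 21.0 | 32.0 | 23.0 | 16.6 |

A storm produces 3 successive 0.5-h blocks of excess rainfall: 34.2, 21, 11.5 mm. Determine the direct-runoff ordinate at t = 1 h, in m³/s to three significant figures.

By discrete convolution, Q_j = Σ (P_i / 10 mm) · U_{j−i}.
At t = 1 h (j=2): Q = (34.2/10)·10.8 + (21/10)·3.6 + (11.5/10)·0.0 = 44.5 m³/s.

Q ≈ 44.5 m³/s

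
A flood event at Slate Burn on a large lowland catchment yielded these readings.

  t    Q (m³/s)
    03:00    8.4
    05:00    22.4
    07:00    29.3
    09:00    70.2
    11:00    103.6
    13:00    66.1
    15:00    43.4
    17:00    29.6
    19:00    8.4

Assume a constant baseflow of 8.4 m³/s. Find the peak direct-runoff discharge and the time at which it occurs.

Subtracting baseflow gives direct-runoff ordinates: 0.0, 14.0, 20.9, 61.8, 95.2, 57.7, 35.0, 21.2, 0.0 m³/s.
The maximum is 95.2 m³/s, occurring at the reading for t = 11:00.

Q_p = 95.2 m³/s at t = 11:00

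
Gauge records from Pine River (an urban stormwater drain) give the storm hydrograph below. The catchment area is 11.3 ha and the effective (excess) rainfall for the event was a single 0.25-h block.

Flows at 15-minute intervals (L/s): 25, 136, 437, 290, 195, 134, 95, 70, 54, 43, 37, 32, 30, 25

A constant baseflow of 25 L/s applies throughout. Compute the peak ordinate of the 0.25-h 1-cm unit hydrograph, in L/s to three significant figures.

Direct runoff: 0.0, 111.0, 412.0, 265.0, 170.0, 109.0, 70.0, 45.0, 29.0, 18.0, 12.0, 7.0, 5.0, 0.0 L/s; ΣQ_DR = 1253 L/s, peak = 412.0 L/s.
Runoff depth d = ΣQ_DR·Δt / A = 1253 × 900 / (11.3 ha) = 9.980 mm.
The 1-cm UH is the DRH scaled by (10 mm)/d, so U_p = 412.0 × 10/9.980 = 413 L/s.

U_p ≈ 413 L/s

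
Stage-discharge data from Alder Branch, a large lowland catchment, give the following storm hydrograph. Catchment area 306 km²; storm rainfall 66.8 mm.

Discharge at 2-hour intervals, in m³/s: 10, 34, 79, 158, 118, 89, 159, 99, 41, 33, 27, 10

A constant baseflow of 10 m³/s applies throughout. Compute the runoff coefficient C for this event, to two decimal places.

C ≈ 0.26

ΣQ_DR = 737.0 m³/s; V = ΣQ_DR·Δt = 5.306 × 10^6 m³.
Runoff depth d = V / A = 17.34 mm.
C = d / P = 17.34 / 66.8 = 0.26.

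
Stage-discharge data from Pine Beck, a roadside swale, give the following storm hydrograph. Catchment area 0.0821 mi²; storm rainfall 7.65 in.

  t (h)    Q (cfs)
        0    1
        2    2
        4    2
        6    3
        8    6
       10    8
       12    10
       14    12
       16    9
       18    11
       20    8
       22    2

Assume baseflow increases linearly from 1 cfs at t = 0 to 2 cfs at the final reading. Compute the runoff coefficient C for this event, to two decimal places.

ΣQ_DR = 56.00 cfs; V = ΣQ_DR·Δt = 4.032 × 10^5 ft³.
Runoff depth d = V / A = 2.114 in.
C = d / P = 2.114 / 7.65 = 0.28.

C ≈ 0.28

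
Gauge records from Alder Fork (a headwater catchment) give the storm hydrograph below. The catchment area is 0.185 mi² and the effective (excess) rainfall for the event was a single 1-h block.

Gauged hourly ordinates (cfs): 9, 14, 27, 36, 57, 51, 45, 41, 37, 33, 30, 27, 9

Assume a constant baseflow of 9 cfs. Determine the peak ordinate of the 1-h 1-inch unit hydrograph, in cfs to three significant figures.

Direct runoff: 0.0, 5.0, 18.0, 27.0, 48.0, 42.0, 36.0, 32.0, 28.0, 24.0, 21.0, 18.0, 0.0 cfs; ΣQ_DR = 299.0 cfs, peak = 48.0 cfs.
Runoff depth d = ΣQ_DR·Δt / A = 299.0 × 3600 / (0.185 mi²) = 2.504 in.
The 1-inch UH is the DRH scaled by (1 in)/d, so U_p = 48.0 × 1/2.504 = 19.2 cfs.

U_p ≈ 19.2 cfs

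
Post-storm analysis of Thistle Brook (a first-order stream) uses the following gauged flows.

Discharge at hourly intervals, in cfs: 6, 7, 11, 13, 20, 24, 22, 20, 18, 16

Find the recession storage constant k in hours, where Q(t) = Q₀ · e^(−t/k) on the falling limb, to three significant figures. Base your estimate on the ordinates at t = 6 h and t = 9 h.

On the falling limb, Q drops from 22 to 16 cfs between t = 6 h and t = 9 h (Δt = 3 h).
k = −Δt / ln(Q₂/Q₁) = −3 / ln(16/22) = 9.42 h.

k ≈ 9.42 h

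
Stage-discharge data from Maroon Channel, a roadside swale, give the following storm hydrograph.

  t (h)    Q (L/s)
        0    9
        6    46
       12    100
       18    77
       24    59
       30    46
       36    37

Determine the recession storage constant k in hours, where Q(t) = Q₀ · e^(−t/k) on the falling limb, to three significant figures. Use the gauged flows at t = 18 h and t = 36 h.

On the falling limb, Q drops from 77 to 37 L/s between t = 18 h and t = 36 h (Δt = 18 h).
k = −Δt / ln(Q₂/Q₁) = −18 / ln(37/77) = 24.6 h.

k ≈ 24.6 h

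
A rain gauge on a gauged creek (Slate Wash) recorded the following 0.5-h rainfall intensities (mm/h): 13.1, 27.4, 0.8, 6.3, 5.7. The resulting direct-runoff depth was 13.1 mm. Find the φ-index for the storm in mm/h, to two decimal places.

φ ≈ 7.15 mm/h

Only the 2 blocks with intensity above φ contribute runoff: 13.1, 27.4 mm/h.
Σ(I−φ)·Δt = d  ⇒  (13.1+27.4 − 2φ)·0.5 = 13.1
φ = (40.50 − 13.1/0.5) / 2 = 7.15 mm/h.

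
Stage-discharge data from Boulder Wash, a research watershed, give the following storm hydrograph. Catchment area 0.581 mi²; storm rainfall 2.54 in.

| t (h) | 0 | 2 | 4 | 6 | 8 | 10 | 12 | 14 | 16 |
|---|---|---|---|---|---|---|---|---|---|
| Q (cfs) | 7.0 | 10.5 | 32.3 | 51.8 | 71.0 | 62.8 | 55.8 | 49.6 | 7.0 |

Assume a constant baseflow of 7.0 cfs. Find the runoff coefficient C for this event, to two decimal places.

ΣQ_DR = 284.8 cfs; V = ΣQ_DR·Δt = 2.051 × 10^6 ft³.
Runoff depth d = V / A = 1.519 in.
C = d / P = 1.519 / 2.54 = 0.60.

C ≈ 0.60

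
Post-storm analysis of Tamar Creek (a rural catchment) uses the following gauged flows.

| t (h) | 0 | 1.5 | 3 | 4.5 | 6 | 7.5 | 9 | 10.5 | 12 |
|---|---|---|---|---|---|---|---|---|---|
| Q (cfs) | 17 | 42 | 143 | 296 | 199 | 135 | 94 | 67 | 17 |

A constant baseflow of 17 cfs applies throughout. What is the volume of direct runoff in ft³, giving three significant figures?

V ≈ 4.63 × 10^6 ft³

Direct-runoff ordinates (Q − Q_b): 0.0, 25.0, 126.0, 279.0, 182.0, 118.0, 77.0, 50.0, 0.0 cfs.
ΣQ_DR = 857.0 cfs.
With Δt = 1.5 h = 5400 s, V = ΣQ_DR · Δt = 857.0 × 5400 = 4.63 × 10^6 ft³.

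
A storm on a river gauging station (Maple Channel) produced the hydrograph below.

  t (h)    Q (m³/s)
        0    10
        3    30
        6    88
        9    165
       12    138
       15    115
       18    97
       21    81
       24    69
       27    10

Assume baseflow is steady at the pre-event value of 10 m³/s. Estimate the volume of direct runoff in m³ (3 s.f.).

Direct-runoff ordinates (Q − Q_b): 0.0, 20.0, 78.0, 155.0, 128.0, 105.0, 87.0, 71.0, 59.0, 0.0 m³/s.
ΣQ_DR = 703.0 m³/s.
With Δt = 3 h = 10800 s, V = ΣQ_DR · Δt = 703.0 × 10800 = 7.59 × 10^6 m³.

V ≈ 7.59 × 10^6 m³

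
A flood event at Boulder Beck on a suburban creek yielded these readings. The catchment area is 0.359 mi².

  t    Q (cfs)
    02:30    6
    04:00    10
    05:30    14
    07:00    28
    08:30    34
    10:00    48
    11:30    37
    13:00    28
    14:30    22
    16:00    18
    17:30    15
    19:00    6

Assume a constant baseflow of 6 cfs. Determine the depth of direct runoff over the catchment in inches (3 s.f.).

d ≈ 1.26 in

Direct runoff: 0.0, 4.0, 8.0, 22.0, 28.0, 42.0, 31.0, 22.0, 16.0, 12.0, 9.0, 0.0 cfs; ΣQ_DR = 194.0 cfs.
V = ΣQ_DR · Δt = 194.0 × 5400 s = 1.048 × 10^6 ft³.
Over A = 0.359 mi², depth = V / A = 1.26 in.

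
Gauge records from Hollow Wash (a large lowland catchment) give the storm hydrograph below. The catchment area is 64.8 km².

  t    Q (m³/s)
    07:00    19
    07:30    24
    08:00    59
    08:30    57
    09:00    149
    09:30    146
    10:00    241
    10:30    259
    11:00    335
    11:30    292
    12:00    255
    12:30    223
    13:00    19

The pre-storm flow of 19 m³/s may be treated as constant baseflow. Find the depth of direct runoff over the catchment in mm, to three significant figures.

Direct runoff: 0.0, 5.0, 40.0, 38.0, 130.0, 127.0, 222.0, 240.0, 316.0, 273.0, 236.0, 204.0, 0.0 m³/s; ΣQ_DR = 1831 m³/s.
V = ΣQ_DR · Δt = 1831 × 1800 s = 3.296 × 10^6 m³.
Over A = 64.8 km², depth = V / A = 50.9 mm.

d ≈ 50.9 mm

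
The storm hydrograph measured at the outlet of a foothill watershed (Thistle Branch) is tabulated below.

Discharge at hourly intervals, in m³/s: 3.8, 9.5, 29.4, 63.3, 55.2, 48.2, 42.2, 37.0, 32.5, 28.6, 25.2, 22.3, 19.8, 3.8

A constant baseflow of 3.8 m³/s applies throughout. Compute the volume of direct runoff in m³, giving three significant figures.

Direct-runoff ordinates (Q − Q_b): 0.0, 5.7, 25.6, 59.5, 51.4, 44.4, 38.4, 33.2, 28.7, 24.8, 21.4, 18.5, 16.0, 0.0 m³/s.
ΣQ_DR = 367.6 m³/s.
With Δt = 1 h = 3600 s, V = ΣQ_DR · Δt = 367.6 × 3600 = 1.32 × 10^6 m³.

V ≈ 1.32 × 10^6 m³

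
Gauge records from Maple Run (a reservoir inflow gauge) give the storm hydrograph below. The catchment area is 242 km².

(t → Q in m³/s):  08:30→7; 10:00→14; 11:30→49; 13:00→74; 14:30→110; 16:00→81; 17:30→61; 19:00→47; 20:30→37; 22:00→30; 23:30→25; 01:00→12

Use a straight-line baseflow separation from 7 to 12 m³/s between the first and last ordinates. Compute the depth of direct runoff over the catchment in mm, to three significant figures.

Direct runoff: 0.00, 6.55, 41.09, 65.64, 101.18, 71.73, 51.27, 36.82, 26.36, 18.91, 13.45, 0.00 m³/s; ΣQ_DR = 433.0 m³/s.
V = ΣQ_DR · Δt = 433.0 × 5400 s = 2.338 × 10^6 m³.
Over A = 242 km², depth = V / A = 9.66 mm.

d ≈ 9.66 mm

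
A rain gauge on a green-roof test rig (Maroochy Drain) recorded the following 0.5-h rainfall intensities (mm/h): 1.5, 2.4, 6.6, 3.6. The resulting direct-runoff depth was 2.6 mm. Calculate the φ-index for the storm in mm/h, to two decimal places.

Only the 2 blocks with intensity above φ contribute runoff: 6.6, 3.6 mm/h.
Σ(I−φ)·Δt = d  ⇒  (6.6+3.6 − 2φ)·0.5 = 2.6
φ = (10.20 − 2.6/0.5) / 2 = 2.50 mm/h.

φ ≈ 2.50 mm/h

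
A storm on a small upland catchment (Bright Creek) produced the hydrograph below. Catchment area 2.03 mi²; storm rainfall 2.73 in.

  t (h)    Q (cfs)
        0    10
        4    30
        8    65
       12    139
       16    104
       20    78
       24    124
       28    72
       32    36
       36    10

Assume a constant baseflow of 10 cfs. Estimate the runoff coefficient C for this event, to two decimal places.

C ≈ 0.64

ΣQ_DR = 568.0 cfs; V = ΣQ_DR·Δt = 8.179 × 10^6 ft³.
Runoff depth d = V / A = 1.734 in.
C = d / P = 1.734 / 2.73 = 0.64.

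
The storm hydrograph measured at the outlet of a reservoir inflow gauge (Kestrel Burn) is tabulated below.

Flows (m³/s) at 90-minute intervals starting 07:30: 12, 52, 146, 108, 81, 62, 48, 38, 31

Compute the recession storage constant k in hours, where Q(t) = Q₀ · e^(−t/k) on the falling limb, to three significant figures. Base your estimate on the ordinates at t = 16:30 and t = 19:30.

On the falling limb, Q drops from 48 to 31 m³/s between t = 16:30 and t = 19:30 (Δt = 3 h).
k = −Δt / ln(Q₂/Q₁) = −3 / ln(31/48) = 6.86 h.

k ≈ 6.86 h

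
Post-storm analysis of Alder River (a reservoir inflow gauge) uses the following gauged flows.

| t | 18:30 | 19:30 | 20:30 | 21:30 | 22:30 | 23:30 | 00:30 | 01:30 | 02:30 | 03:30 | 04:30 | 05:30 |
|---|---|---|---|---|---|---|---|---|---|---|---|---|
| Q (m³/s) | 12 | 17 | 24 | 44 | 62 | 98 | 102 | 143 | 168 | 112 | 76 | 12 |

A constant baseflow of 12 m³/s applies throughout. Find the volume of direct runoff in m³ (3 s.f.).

Direct-runoff ordinates (Q − Q_b): 0.0, 5.0, 12.0, 32.0, 50.0, 86.0, 90.0, 131.0, 156.0, 100.0, 64.0, 0.0 m³/s.
ΣQ_DR = 726.0 m³/s.
With Δt = 1 h = 3600 s, V = ΣQ_DR · Δt = 726.0 × 3600 = 2.61 × 10^6 m³.

V ≈ 2.61 × 10^6 m³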